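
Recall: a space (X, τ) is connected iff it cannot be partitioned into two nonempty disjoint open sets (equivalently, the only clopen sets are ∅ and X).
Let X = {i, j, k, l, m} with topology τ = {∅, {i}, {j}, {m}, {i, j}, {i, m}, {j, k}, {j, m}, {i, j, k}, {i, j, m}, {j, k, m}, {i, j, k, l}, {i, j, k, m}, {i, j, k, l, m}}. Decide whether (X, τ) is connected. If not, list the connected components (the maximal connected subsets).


(X, τ) is disconnected; components = [{m}, {i, j, k, l}].

Find clopen sets (U ∈ τ with X ∖ U ∈ τ):
  U = ∅, X ∖ U = {i, j, k, l, m} — both open, so U is clopen.
  U = {m}, X ∖ U = {i, j, k, l} — both open, so U is clopen.
  U = {i, j, k, l}, X ∖ U = {m} — both open, so U is clopen.
  U = {i, j, k, l, m}, X ∖ U = ∅ — both open, so U is clopen.
Nontrivial clopen(s) exist: e.g. {i, j, k, l}. So (X, τ) is disconnected.
Compute connected components by grouping points that agree on all clopens:
  component: {m}
  component: {i, j, k, l}


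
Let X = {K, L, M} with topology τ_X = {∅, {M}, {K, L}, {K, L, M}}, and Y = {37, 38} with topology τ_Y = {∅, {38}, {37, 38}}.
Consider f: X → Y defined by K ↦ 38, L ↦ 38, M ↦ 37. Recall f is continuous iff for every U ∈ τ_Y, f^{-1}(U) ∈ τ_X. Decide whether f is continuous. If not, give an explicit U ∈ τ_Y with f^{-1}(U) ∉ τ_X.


f IS continuous.

Compute f^{-1}(U) for each U ∈ τ_Y:
  U = ∅: f^{-1}(U) = ∅ ∈ τ_X ✓.
  U = {38}: f^{-1}(U) = {K, L} ∈ τ_X ✓.
  U = {37, 38}: f^{-1}(U) = {K, L, M} ∈ τ_X ✓.
Every preimage lies in τ_X, so f IS continuous.


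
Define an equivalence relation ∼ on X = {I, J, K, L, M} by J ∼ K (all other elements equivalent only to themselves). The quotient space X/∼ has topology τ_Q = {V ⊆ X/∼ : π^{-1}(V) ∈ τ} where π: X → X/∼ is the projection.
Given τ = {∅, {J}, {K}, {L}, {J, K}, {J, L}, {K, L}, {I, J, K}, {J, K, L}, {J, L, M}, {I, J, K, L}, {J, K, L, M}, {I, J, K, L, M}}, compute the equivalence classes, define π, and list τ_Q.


X/∼ = {[I], [J=K], [L], [M]}; |τ_Q| = 8.

Equivalence classes: [I], [J=K], [L], [M].
Quotient map π: X → X/∼ sends I ↦ [I], J ↦ [J=K], K ↦ [J=K], L ↦ [L], M ↦ [M].
For each subset V ⊆ X/∼, compute π^{-1}(V) ⊆ X and check whether π^{-1}(V) ∈ τ. V is open in τ_Q iff π^{-1}(V) ∈ τ.
  V = {}: π^{-1}(V) = ∅ ∈ τ ✓.
  V = {[I]}: π^{-1}(V) = {I} ∉ τ ✗.
  V = {[J=K]}: π^{-1}(V) = {J, K} ∈ τ ✓.
  V = {[I], [J=K]}: π^{-1}(V) = {I, J, K} ∈ τ ✓.
  V = {[L]}: π^{-1}(V) = {L} ∈ τ ✓.
  V = {[I], [L]}: π^{-1}(V) = {I, L} ∉ τ ✗.
  V = {[J=K], [L]}: π^{-1}(V) = {J, K, L} ∈ τ ✓.
  V = {[I], [J=K], [L]}: π^{-1}(V) = {I, J, K, L} ∈ τ ✓.
  V = {[M]}: π^{-1}(V) = {M} ∉ τ ✗.
  V = {[I], [M]}: π^{-1}(V) = {I, M} ∉ τ ✗.
  V = {[J=K], [M]}: π^{-1}(V) = {J, K, M} ∉ τ ✗.
  V = {[I], [J=K], [M]}: π^{-1}(V) = {I, J, K, M} ∉ τ ✗.
  V = {[L], [M]}: π^{-1}(V) = {L, M} ∉ τ ✗.
  V = {[I], [L], [M]}: π^{-1}(V) = {I, L, M} ∉ τ ✗.
  V = {[J=K], [L], [M]}: π^{-1}(V) = {J, K, L, M} ∈ τ ✓.
  V = {[I], [J=K], [L], [M]}: π^{-1}(V) = {I, J, K, L, M} ∈ τ ✓.
Open sets in the quotient: τ_Q = {{}, {[J=K]}, {[I], [J=K]}, {[L]}, {[J=K], [L]}, {[I], [J=K], [L]}, {[J=K], [L], [M]}, {[I], [J=K], [L], [M]}} (8 elements).


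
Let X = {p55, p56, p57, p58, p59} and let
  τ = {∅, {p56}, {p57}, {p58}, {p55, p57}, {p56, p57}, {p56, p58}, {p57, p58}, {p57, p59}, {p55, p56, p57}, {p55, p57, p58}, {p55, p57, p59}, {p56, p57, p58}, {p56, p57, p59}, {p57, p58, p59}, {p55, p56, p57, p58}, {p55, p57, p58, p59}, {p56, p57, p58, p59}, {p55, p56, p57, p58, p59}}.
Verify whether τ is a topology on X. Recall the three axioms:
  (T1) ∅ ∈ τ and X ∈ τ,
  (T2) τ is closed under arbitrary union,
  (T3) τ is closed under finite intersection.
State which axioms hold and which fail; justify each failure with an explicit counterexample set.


τ is NOT a topology on X.

Axiom (T1): ∅ ∈ τ? Yes; X ∈ τ? Yes.
Axiom (T2/T3): check pairwise unions and intersections of members of τ.
Counterexample for (T2): {p56} ∪ {p55, p57, p59} = {p55, p56, p57, p59} ∉ τ. Therefore τ is NOT a topology.


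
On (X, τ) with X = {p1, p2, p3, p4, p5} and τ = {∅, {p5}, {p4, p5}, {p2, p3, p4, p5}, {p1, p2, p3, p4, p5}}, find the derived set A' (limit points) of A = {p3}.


A' = {p1, p2}

For each x ∈ X, list the open sets U ∈ τ with x ∈ U, then check whether U ∩ (A ∖ {x}) ≠ ∅ for every such U.
  x = p1: opens ∋ x are {p1, p2, p3, p4, p5}; each meets A ∖ {p1}, so x IS a limit point.
  x = p2: opens ∋ x are {p2, p3, p4, p5}, {p1, p2, p3, p4, p5}; each meets A ∖ {p2}, so x IS a limit point.
  x = p3: open {p2, p3, p4, p5} ∋ x has {p2, p3, p4, p5} ∩ (A ∖ {p3}) = ∅, so x is NOT a limit point.
  x = p4: open {p4, p5} ∋ x has {p4, p5} ∩ (A ∖ {p4}) = ∅, so x is NOT a limit point.
  x = p5: open {p5} ∋ x has {p5} ∩ (A ∖ {p5}) = ∅, so x is NOT a limit point.
Collecting: A' = {p1, p2}.


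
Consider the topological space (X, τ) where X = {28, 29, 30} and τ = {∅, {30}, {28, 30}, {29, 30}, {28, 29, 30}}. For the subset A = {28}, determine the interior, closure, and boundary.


int(A) = ∅, cl(A) = {28}, ∂A = {28}.

Closed sets in (X, τ) are complements of opens:
  closed(X, τ) = {∅, {28}, {29}, {28, 29}, {28, 29, 30}}.
int(A) = ⋃ {U ∈ τ : U ⊆ A}. Opens contained in A: ∅.
Taking the union of these: int(A) = ∅.
cl(A) = ⋂ {C closed : A ⊆ C}. Closed sets containing A: {28}, {28, 29}, {28, 29, 30}.
Intersecting these: cl(A) = {28}.
∂A = cl(A) ∖ int(A) = {28} ∖ ∅ = {28}.


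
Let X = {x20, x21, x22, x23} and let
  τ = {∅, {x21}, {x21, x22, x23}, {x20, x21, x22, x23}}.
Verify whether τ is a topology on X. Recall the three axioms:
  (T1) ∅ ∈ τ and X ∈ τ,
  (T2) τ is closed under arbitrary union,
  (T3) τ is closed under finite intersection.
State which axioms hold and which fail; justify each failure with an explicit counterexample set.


τ IS a topology on X.

Axiom (T1): ∅ ∈ τ? Yes; X ∈ τ? Yes.
Axiom (T2/T3): check pairwise unions and intersections of members of τ.
All pairwise intersections and unions checked — each lies in τ. Therefore τ satisfies (T1), (T2), (T3): it IS a topology on X.


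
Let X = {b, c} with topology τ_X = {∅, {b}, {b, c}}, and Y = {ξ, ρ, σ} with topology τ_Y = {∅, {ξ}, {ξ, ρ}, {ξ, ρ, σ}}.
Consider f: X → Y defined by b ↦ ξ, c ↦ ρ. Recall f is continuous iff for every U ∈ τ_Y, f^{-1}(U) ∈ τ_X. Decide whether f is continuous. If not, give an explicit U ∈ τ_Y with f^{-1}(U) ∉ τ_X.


f IS continuous.

Compute f^{-1}(U) for each U ∈ τ_Y:
  U = ∅: f^{-1}(U) = ∅ ∈ τ_X ✓.
  U = {ξ}: f^{-1}(U) = {b} ∈ τ_X ✓.
  U = {ξ, ρ}: f^{-1}(U) = {b, c} ∈ τ_X ✓.
  U = {ξ, ρ, σ}: f^{-1}(U) = {b, c} ∈ τ_X ✓.
Every preimage lies in τ_X, so f IS continuous.


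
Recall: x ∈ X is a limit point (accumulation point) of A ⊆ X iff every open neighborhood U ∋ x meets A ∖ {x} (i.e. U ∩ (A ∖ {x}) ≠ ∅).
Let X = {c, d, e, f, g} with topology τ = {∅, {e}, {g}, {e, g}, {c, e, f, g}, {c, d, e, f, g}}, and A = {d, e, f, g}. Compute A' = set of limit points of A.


A' = {c, d, f}

For each x ∈ X, list the open sets U ∈ τ with x ∈ U, then check whether U ∩ (A ∖ {x}) ≠ ∅ for every such U.
  x = c: opens ∋ x are {c, e, f, g}, {c, d, e, f, g}; each meets A ∖ {c}, so x IS a limit point.
  x = d: opens ∋ x are {c, d, e, f, g}; each meets A ∖ {d}, so x IS a limit point.
  x = e: open {e} ∋ x has {e} ∩ (A ∖ {e}) = ∅, so x is NOT a limit point.
  x = f: opens ∋ x are {c, e, f, g}, {c, d, e, f, g}; each meets A ∖ {f}, so x IS a limit point.
  x = g: open {g} ∋ x has {g} ∩ (A ∖ {g}) = ∅, so x is NOT a limit point.
Collecting: A' = {c, d, f}.


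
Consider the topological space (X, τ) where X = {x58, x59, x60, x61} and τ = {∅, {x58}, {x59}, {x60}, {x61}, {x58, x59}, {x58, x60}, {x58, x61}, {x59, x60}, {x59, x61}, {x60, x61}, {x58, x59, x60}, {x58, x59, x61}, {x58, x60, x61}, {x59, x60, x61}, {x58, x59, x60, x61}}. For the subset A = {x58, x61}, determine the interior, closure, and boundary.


int(A) = {x58, x61}, cl(A) = {x58, x61}, ∂A = ∅.

Closed sets in (X, τ) are complements of opens:
  closed(X, τ) = {∅, {x58}, {x59}, {x60}, {x61}, {x58, x59}, {x58, x60}, {x58, x61}, {x59, x60}, {x59, x61}, {x60, x61}, {x58, x59, x60}, {x58, x59, x61}, {x58, x60, x61}, {x59, x60, x61}, {x58, x59, x60, x61}}.
int(A) = ⋃ {U ∈ τ : U ⊆ A}. Opens contained in A: ∅, {x58}, {x61}, {x58, x61}.
Taking the union of these: int(A) = {x58, x61}.
cl(A) = ⋂ {C closed : A ⊆ C}. Closed sets containing A: {x58, x61}, {x58, x59, x61}, {x58, x60, x61}, {x58, x59, x60, x61}.
Intersecting these: cl(A) = {x58, x61}.
∂A = cl(A) ∖ int(A) = {x58, x61} ∖ {x58, x61} = ∅.


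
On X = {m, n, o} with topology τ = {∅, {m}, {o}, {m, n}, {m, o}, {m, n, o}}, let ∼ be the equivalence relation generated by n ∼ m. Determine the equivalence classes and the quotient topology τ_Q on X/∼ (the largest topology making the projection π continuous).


X/∼ = {[m=n], [o]}; |τ_Q| = 4.

Equivalence classes: [m=n], [o].
Quotient map π: X → X/∼ sends m ↦ [m=n], n ↦ [m=n], o ↦ [o].
For each subset V ⊆ X/∼, compute π^{-1}(V) ⊆ X and check whether π^{-1}(V) ∈ τ. V is open in τ_Q iff π^{-1}(V) ∈ τ.
  V = {}: π^{-1}(V) = ∅ ∈ τ ✓.
  V = {[m=n]}: π^{-1}(V) = {m, n} ∈ τ ✓.
  V = {[o]}: π^{-1}(V) = {o} ∈ τ ✓.
  V = {[m=n], [o]}: π^{-1}(V) = {m, n, o} ∈ τ ✓.
Open sets in the quotient: τ_Q = {{}, {[m=n]}, {[o]}, {[m=n], [o]}} (4 elements).


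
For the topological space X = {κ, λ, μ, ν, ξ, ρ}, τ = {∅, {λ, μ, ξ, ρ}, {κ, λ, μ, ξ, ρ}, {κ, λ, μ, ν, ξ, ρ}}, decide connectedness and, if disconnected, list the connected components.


(X, τ) is connected.

Find clopen sets (U ∈ τ with X ∖ U ∈ τ):
  U = ∅, X ∖ U = {κ, λ, μ, ν, ξ, ρ} — both open, so U is clopen.
  U = {κ, λ, μ, ν, ξ, ρ}, X ∖ U = ∅ — both open, so U is clopen.
Only trivial clopens (∅ and X) exist, so (X, τ) is connected.
Compute connected components by grouping points that agree on all clopens:
  component: {κ, λ, μ, ν, ξ, ρ}


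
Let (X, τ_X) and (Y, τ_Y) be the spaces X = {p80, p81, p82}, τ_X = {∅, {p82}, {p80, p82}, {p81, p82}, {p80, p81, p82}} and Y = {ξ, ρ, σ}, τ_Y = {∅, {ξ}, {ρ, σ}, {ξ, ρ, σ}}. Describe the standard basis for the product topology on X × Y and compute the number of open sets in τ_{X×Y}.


Basis B = {∅ × ∅, {p82} × {ξ}, {p80, p82} × {ξ}, {p81, p82} × {ξ}, {p82} × {ρ, σ}, {p80, p81, p82} × {ξ}, {p82} × {ξ, ρ, σ}, {p80, p82} × {ρ, σ}, {p81, p82} × {ρ, σ}, {p80, p82} × {ξ, ρ, σ}, {p80, p81, p82} × {ρ, σ}, {p81, p82} × {ξ, ρ, σ}, {p80, p81, p82} × {ξ, ρ, σ}}; |τ_{X×Y}| = 25.

Enumerate products U × V with U ∈ τ_X, V ∈ τ_Y (deduplicated):
  ∅ × ∅ = {} (∅)
  {p82} × {ξ} = {(p82,ξ)}
  {p80, p82} × {ξ} = {(p80,ξ), (p82,ξ)}
  {p81, p82} × {ξ} = {(p81,ξ), (p82,ξ)}
  {p82} × {ρ, σ} = {(p82,ρ), (p82,σ)}
  {p80, p81, p82} × {ξ} = {(p80,ξ), (p81,ξ), (p82,ξ)}
  {p82} × {ξ, ρ, σ} = {(p82,ξ), (p82,ρ), (p82,σ)}
  {p80, p82} × {ρ, σ} = {(p80,ρ), (p80,σ), (p82,ρ), (p82,σ)}
  {p81, p82} × {ρ, σ} = {(p81,ρ), (p81,σ), (p82,ρ), (p82,σ)}
  {p80, p82} × {ξ, ρ, σ} = {(p80,ξ), (p80,ρ), (p80,σ), (p82,ξ), (p82,ρ), (p82,σ)}
  {p80, p81, p82} × {ρ, σ} = {(p80,ρ), (p80,σ), (p81,ρ), (p81,σ), (p82,ρ), (p82,σ)}
  {p81, p82} × {ξ, ρ, σ} = {(p81,ξ), (p81,ρ), (p81,σ), (p82,ξ), (p82,ρ), (p82,σ)}
  {p80, p81, p82} × {ξ, ρ, σ} = {(p80,ξ), (p80,ρ), (p80,σ), (p81,ξ), (p81,ρ), (p81,σ), (p82,ξ), (p82,ρ), (p82,σ)}
These 13 distinct sets form the basis B.
Close under arbitrary unions to get τ_{X×Y}; counting gives |τ_{X×Y}| = 25.


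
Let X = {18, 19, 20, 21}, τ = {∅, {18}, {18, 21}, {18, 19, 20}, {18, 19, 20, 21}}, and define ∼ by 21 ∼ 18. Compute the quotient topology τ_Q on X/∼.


X/∼ = {[18=21], [19], [20]}; |τ_Q| = 3.

Equivalence classes: [18=21], [19], [20].
Quotient map π: X → X/∼ sends 18 ↦ [18=21], 19 ↦ [19], 20 ↦ [20], 21 ↦ [18=21].
For each subset V ⊆ X/∼, compute π^{-1}(V) ⊆ X and check whether π^{-1}(V) ∈ τ. V is open in τ_Q iff π^{-1}(V) ∈ τ.
  V = {}: π^{-1}(V) = ∅ ∈ τ ✓.
  V = {[18=21]}: π^{-1}(V) = {18, 21} ∈ τ ✓.
  V = {[19]}: π^{-1}(V) = {19} ∉ τ ✗.
  V = {[18=21], [19]}: π^{-1}(V) = {18, 19, 21} ∉ τ ✗.
  V = {[20]}: π^{-1}(V) = {20} ∉ τ ✗.
  V = {[18=21], [20]}: π^{-1}(V) = {18, 20, 21} ∉ τ ✗.
  V = {[19], [20]}: π^{-1}(V) = {19, 20} ∉ τ ✗.
  V = {[18=21], [19], [20]}: π^{-1}(V) = {18, 19, 20, 21} ∈ τ ✓.
Open sets in the quotient: τ_Q = {{}, {[18=21]}, {[18=21], [19], [20]}} (3 elements).


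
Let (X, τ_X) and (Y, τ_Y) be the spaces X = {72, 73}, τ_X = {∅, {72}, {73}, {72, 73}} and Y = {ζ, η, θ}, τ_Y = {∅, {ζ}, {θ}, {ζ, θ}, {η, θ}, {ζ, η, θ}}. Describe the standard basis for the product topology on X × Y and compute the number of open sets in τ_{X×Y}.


Basis B = {∅ × ∅, {72} × {ζ}, {72} × {θ}, {73} × {ζ}, {73} × {θ}, {72} × {ζ, θ}, {72, 73} × {ζ}, {72} × {η, θ}, {72, 73} × {θ}, {73} × {ζ, θ}, {73} × {η, θ}, {72} × {ζ, η, θ}, {73} × {ζ, η, θ}, {72, 73} × {ζ, θ}, {72, 73} × {η, θ}, {72, 73} × {ζ, η, θ}}; |τ_{X×Y}| = 36.

Enumerate products U × V with U ∈ τ_X, V ∈ τ_Y (deduplicated):
  ∅ × ∅ = {} (∅)
  {72} × {ζ} = {(72,ζ)}
  {72} × {θ} = {(72,θ)}
  {73} × {ζ} = {(73,ζ)}
  {73} × {θ} = {(73,θ)}
  {72} × {ζ, θ} = {(72,ζ), (72,θ)}
  {72, 73} × {ζ} = {(72,ζ), (73,ζ)}
  {72} × {η, θ} = {(72,η), (72,θ)}
  {72, 73} × {θ} = {(72,θ), (73,θ)}
  {73} × {ζ, θ} = {(73,ζ), (73,θ)}
  {73} × {η, θ} = {(73,η), (73,θ)}
  {72} × {ζ, η, θ} = {(72,ζ), (72,η), (72,θ)}
  {73} × {ζ, η, θ} = {(73,ζ), (73,η), (73,θ)}
  {72, 73} × {ζ, θ} = {(72,ζ), (72,θ), (73,ζ), (73,θ)}
  {72, 73} × {η, θ} = {(72,η), (72,θ), (73,η), (73,θ)}
  {72, 73} × {ζ, η, θ} = {(72,ζ), (72,η), (72,θ), (73,ζ), (73,η), (73,θ)}
These 16 distinct sets form the basis B.
Close under arbitrary unions to get τ_{X×Y}; counting gives |τ_{X×Y}| = 36.


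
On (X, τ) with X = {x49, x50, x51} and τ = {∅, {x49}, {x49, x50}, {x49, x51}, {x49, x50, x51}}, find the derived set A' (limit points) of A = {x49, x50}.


A' = {x50, x51}

For each x ∈ X, list the open sets U ∈ τ with x ∈ U, then check whether U ∩ (A ∖ {x}) ≠ ∅ for every such U.
  x = x49: open {x49} ∋ x has {x49} ∩ (A ∖ {x49}) = ∅, so x is NOT a limit point.
  x = x50: opens ∋ x are {x49, x50}, {x49, x50, x51}; each meets A ∖ {x50}, so x IS a limit point.
  x = x51: opens ∋ x are {x49, x51}, {x49, x50, x51}; each meets A ∖ {x51}, so x IS a limit point.
Collecting: A' = {x50, x51}.


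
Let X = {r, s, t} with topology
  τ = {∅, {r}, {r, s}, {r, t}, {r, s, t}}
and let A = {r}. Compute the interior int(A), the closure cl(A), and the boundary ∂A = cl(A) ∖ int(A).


int(A) = {r}, cl(A) = {r, s, t}, ∂A = {s, t}.

Closed sets in (X, τ) are complements of opens:
  closed(X, τ) = {∅, {s}, {t}, {s, t}, {r, s, t}}.
int(A) = ⋃ {U ∈ τ : U ⊆ A}. Opens contained in A: ∅, {r}.
Taking the union of these: int(A) = {r}.
cl(A) = ⋂ {C closed : A ⊆ C}. Closed sets containing A: {r, s, t}.
Intersecting these: cl(A) = {r, s, t}.
∂A = cl(A) ∖ int(A) = {r, s, t} ∖ {r} = {s, t}.


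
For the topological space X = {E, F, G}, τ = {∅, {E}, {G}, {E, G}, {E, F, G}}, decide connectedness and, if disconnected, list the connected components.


(X, τ) is connected.

Find clopen sets (U ∈ τ with X ∖ U ∈ τ):
  U = ∅, X ∖ U = {E, F, G} — both open, so U is clopen.
  U = {E, F, G}, X ∖ U = ∅ — both open, so U is clopen.
Only trivial clopens (∅ and X) exist, so (X, τ) is connected.
Compute connected components by grouping points that agree on all clopens:
  component: {E, F, G}


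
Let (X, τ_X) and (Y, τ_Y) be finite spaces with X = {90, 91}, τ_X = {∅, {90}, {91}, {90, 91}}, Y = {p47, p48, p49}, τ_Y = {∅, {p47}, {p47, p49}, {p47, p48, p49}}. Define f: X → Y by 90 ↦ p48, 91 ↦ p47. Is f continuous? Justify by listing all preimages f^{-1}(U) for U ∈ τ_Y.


f IS continuous.

Compute f^{-1}(U) for each U ∈ τ_Y:
  U = ∅: f^{-1}(U) = ∅ ∈ τ_X ✓.
  U = {p47}: f^{-1}(U) = {91} ∈ τ_X ✓.
  U = {p47, p49}: f^{-1}(U) = {91} ∈ τ_X ✓.
  U = {p47, p48, p49}: f^{-1}(U) = {90, 91} ∈ τ_X ✓.
Every preimage lies in τ_X, so f IS continuous.


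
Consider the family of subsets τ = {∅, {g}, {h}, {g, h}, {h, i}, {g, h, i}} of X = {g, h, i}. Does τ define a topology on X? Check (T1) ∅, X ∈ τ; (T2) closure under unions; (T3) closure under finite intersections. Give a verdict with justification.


τ IS a topology on X.

Axiom (T1): ∅ ∈ τ? Yes; X ∈ τ? Yes.
Axiom (T2/T3): check pairwise unions and intersections of members of τ.
All pairwise intersections and unions checked — each lies in τ. Therefore τ satisfies (T1), (T2), (T3): it IS a topology on X.


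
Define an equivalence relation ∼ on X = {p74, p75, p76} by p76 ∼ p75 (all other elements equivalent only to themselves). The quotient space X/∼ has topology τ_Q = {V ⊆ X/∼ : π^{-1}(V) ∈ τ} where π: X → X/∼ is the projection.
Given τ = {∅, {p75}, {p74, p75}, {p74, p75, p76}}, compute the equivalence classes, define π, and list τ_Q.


X/∼ = {[p74], [p75=p76]}; |τ_Q| = 2.

Equivalence classes: [p74], [p75=p76].
Quotient map π: X → X/∼ sends p74 ↦ [p74], p75 ↦ [p75=p76], p76 ↦ [p75=p76].
For each subset V ⊆ X/∼, compute π^{-1}(V) ⊆ X and check whether π^{-1}(V) ∈ τ. V is open in τ_Q iff π^{-1}(V) ∈ τ.
  V = {}: π^{-1}(V) = ∅ ∈ τ ✓.
  V = {[p74]}: π^{-1}(V) = {p74} ∉ τ ✗.
  V = {[p75=p76]}: π^{-1}(V) = {p75, p76} ∉ τ ✗.
  V = {[p74], [p75=p76]}: π^{-1}(V) = {p74, p75, p76} ∈ τ ✓.
Open sets in the quotient: τ_Q = {{}, {[p74], [p75=p76]}} (2 elements).


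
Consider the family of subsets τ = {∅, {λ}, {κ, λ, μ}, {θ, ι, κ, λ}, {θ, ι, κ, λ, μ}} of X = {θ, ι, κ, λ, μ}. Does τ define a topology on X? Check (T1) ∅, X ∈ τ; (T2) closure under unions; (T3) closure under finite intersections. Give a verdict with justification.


τ is NOT a topology on X.

Axiom (T1): ∅ ∈ τ? Yes; X ∈ τ? Yes.
Axiom (T2/T3): check pairwise unions and intersections of members of τ.
Counterexample for (T3): {κ, λ, μ} ∩ {θ, ι, κ, λ} = {κ, λ} ∉ τ. Therefore τ is NOT a topology.


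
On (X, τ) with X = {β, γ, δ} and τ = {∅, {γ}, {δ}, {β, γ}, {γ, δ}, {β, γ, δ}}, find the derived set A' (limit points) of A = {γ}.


A' = {β}

For each x ∈ X, list the open sets U ∈ τ with x ∈ U, then check whether U ∩ (A ∖ {x}) ≠ ∅ for every such U.
  x = β: opens ∋ x are {β, γ}, {β, γ, δ}; each meets A ∖ {β}, so x IS a limit point.
  x = γ: open {γ} ∋ x has {γ} ∩ (A ∖ {γ}) = ∅, so x is NOT a limit point.
  x = δ: open {δ} ∋ x has {δ} ∩ (A ∖ {δ}) = ∅, so x is NOT a limit point.
Collecting: A' = {β}.


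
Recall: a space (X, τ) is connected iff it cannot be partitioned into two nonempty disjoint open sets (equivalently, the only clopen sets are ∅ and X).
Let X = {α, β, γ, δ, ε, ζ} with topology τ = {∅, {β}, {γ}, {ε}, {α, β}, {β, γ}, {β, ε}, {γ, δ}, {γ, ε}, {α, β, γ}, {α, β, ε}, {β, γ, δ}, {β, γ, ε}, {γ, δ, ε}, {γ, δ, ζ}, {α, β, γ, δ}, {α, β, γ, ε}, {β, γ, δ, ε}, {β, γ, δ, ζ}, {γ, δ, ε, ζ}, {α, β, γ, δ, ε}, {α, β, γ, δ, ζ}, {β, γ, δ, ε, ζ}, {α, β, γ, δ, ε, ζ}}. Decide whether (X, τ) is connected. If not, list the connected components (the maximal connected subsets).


(X, τ) is disconnected; components = [{ε}, {α, β}, {γ, δ, ζ}].

Find clopen sets (U ∈ τ with X ∖ U ∈ τ):
  U = ∅, X ∖ U = {α, β, γ, δ, ε, ζ} — both open, so U is clopen.
  U = {ε}, X ∖ U = {α, β, γ, δ, ζ} — both open, so U is clopen.
  U = {α, β}, X ∖ U = {γ, δ, ε, ζ} — both open, so U is clopen.
  U = {α, β, ε}, X ∖ U = {γ, δ, ζ} — both open, so U is clopen.
  U = {γ, δ, ζ}, X ∖ U = {α, β, ε} — both open, so U is clopen.
  U = {γ, δ, ε, ζ}, X ∖ U = {α, β} — both open, so U is clopen.
  U = {α, β, γ, δ, ζ}, X ∖ U = {ε} — both open, so U is clopen.
  U = {α, β, γ, δ, ε, ζ}, X ∖ U = ∅ — both open, so U is clopen.
Nontrivial clopen(s) exist: e.g. {ε}. So (X, τ) is disconnected.
Compute connected components by grouping points that agree on all clopens:
  component: {ε}
  component: {α, β}
  component: {γ, δ, ζ}


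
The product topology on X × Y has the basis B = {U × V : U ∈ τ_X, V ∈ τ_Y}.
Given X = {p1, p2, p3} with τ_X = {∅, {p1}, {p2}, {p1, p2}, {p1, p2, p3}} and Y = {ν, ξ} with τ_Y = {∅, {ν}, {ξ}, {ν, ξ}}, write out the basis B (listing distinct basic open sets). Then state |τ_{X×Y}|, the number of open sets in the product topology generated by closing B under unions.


Basis B = {∅ × ∅, {p1} × {ν}, {p1} × {ξ}, {p2} × {ν}, {p2} × {ξ}, {p1} × {ν, ξ}, {p1, p2} × {ν}, {p1, p2} × {ξ}, {p2} × {ν, ξ}, {p1, p2, p3} × {ν}, {p1, p2, p3} × {ξ}, {p1, p2} × {ν, ξ}, {p1, p2, p3} × {ν, ξ}}; |τ_{X×Y}| = 25.

Enumerate products U × V with U ∈ τ_X, V ∈ τ_Y (deduplicated):
  ∅ × ∅ = {} (∅)
  {p1} × {ν} = {(p1,ν)}
  {p1} × {ξ} = {(p1,ξ)}
  {p2} × {ν} = {(p2,ν)}
  {p2} × {ξ} = {(p2,ξ)}
  {p1} × {ν, ξ} = {(p1,ν), (p1,ξ)}
  {p1, p2} × {ν} = {(p1,ν), (p2,ν)}
  {p1, p2} × {ξ} = {(p1,ξ), (p2,ξ)}
  {p2} × {ν, ξ} = {(p2,ν), (p2,ξ)}
  {p1, p2, p3} × {ν} = {(p1,ν), (p2,ν), (p3,ν)}
  {p1, p2, p3} × {ξ} = {(p1,ξ), (p2,ξ), (p3,ξ)}
  {p1, p2} × {ν, ξ} = {(p1,ν), (p1,ξ), (p2,ν), (p2,ξ)}
  {p1, p2, p3} × {ν, ξ} = {(p1,ν), (p1,ξ), (p2,ν), (p2,ξ), (p3,ν), (p3,ξ)}
These 13 distinct sets form the basis B.
Close under arbitrary unions to get τ_{X×Y}; counting gives |τ_{X×Y}| = 25.


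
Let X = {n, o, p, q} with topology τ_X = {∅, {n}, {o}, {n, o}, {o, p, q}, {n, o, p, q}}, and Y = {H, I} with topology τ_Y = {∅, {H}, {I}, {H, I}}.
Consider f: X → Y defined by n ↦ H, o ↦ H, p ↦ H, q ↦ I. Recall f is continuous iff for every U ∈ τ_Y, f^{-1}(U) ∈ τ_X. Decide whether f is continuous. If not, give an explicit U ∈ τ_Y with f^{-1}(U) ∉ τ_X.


f is NOT continuous.

Compute f^{-1}(U) for each U ∈ τ_Y:
  U = ∅: f^{-1}(U) = ∅ ∈ τ_X ✓.
  U = {H}: f^{-1}(U) = {n, o, p} ∉ τ_X ✗.
  U = {I}: f^{-1}(U) = {q} ∉ τ_X ✗.
  U = {H, I}: f^{-1}(U) = {n, o, p, q} ∈ τ_X ✓.
Found U = {H} with f^{-1}(U) = {n, o, p} not in τ_X. Therefore f is NOT continuous.


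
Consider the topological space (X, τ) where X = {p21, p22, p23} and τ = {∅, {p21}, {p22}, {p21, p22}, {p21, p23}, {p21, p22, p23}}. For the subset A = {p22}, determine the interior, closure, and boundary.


int(A) = {p22}, cl(A) = {p22}, ∂A = ∅.

Closed sets in (X, τ) are complements of opens:
  closed(X, τ) = {∅, {p22}, {p23}, {p21, p23}, {p22, p23}, {p21, p22, p23}}.
int(A) = ⋃ {U ∈ τ : U ⊆ A}. Opens contained in A: ∅, {p22}.
Taking the union of these: int(A) = {p22}.
cl(A) = ⋂ {C closed : A ⊆ C}. Closed sets containing A: {p22}, {p22, p23}, {p21, p22, p23}.
Intersecting these: cl(A) = {p22}.
∂A = cl(A) ∖ int(A) = {p22} ∖ {p22} = ∅.


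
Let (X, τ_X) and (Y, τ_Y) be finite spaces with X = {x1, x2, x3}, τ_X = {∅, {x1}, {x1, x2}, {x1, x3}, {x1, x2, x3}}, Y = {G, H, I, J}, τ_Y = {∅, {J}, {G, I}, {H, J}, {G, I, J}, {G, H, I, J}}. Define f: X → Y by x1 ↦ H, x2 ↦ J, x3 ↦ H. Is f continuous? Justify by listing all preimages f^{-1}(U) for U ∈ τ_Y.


f is NOT continuous.

Compute f^{-1}(U) for each U ∈ τ_Y:
  U = ∅: f^{-1}(U) = ∅ ∈ τ_X ✓.
  U = {J}: f^{-1}(U) = {x2} ∉ τ_X ✗.
  U = {G, I}: f^{-1}(U) = ∅ ∈ τ_X ✓.
  U = {H, J}: f^{-1}(U) = {x1, x2, x3} ∈ τ_X ✓.
  U = {G, I, J}: f^{-1}(U) = {x2} ∉ τ_X ✗.
  U = {G, H, I, J}: f^{-1}(U) = {x1, x2, x3} ∈ τ_X ✓.
Found U = {J} with f^{-1}(U) = {x2} not in τ_X. Therefore f is NOT continuous.


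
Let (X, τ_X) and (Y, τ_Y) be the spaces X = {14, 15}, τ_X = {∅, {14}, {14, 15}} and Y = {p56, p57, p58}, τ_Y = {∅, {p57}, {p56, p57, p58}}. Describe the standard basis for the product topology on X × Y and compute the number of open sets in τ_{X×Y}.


Basis B = {∅ × ∅, {14} × {p57}, {14, 15} × {p57}, {14} × {p56, p57, p58}, {14, 15} × {p56, p57, p58}}; |τ_{X×Y}| = 6.

Enumerate products U × V with U ∈ τ_X, V ∈ τ_Y (deduplicated):
  ∅ × ∅ = {} (∅)
  {14} × {p57} = {(14,p57)}
  {14, 15} × {p57} = {(14,p57), (15,p57)}
  {14} × {p56, p57, p58} = {(14,p56), (14,p57), (14,p58)}
  {14, 15} × {p56, p57, p58} = {(14,p56), (14,p57), (14,p58), (15,p56), (15,p57), (15,p58)}
These 5 distinct sets form the basis B.
Close under arbitrary unions to get τ_{X×Y}; counting gives |τ_{X×Y}| = 6.


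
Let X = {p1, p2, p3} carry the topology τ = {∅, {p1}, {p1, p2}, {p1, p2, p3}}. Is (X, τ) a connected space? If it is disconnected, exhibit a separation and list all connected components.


(X, τ) is connected.

Find clopen sets (U ∈ τ with X ∖ U ∈ τ):
  U = ∅, X ∖ U = {p1, p2, p3} — both open, so U is clopen.
  U = {p1, p2, p3}, X ∖ U = ∅ — both open, so U is clopen.
Only trivial clopens (∅ and X) exist, so (X, τ) is connected.
Compute connected components by grouping points that agree on all clopens:
  component: {p1, p2, p3}


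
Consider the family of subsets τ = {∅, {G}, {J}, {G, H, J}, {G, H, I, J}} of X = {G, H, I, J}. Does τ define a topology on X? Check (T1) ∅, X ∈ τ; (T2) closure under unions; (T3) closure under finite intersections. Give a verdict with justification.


τ is NOT a topology on X.

Axiom (T1): ∅ ∈ τ? Yes; X ∈ τ? Yes.
Axiom (T2/T3): check pairwise unions and intersections of members of τ.
Counterexample for (T2): {G} ∪ {J} = {G, J} ∉ τ. Therefore τ is NOT a topology.


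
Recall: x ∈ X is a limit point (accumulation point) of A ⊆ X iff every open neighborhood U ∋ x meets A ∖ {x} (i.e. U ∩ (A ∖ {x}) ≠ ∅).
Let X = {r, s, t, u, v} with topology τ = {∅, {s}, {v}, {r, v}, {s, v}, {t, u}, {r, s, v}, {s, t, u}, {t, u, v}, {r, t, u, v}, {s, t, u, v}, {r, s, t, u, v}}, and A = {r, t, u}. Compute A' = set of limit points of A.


A' = {t, u}

For each x ∈ X, list the open sets U ∈ τ with x ∈ U, then check whether U ∩ (A ∖ {x}) ≠ ∅ for every such U.
  x = r: open {r, v} ∋ x has {r, v} ∩ (A ∖ {r}) = ∅, so x is NOT a limit point.
  x = s: open {s} ∋ x has {s} ∩ (A ∖ {s}) = ∅, so x is NOT a limit point.
  x = t: opens ∋ x are {t, u}, {s, t, u}, {t, u, v}, {r, t, u, v}, {s, t, u, v}, {r, s, t, u, v}; each meets A ∖ {t}, so x IS a limit point.
  x = u: opens ∋ x are {t, u}, {s, t, u}, {t, u, v}, {r, t, u, v}, {s, t, u, v}, {r, s, t, u, v}; each meets A ∖ {u}, so x IS a limit point.
  x = v: open {v} ∋ x has {v} ∩ (A ∖ {v}) = ∅, so x is NOT a limit point.
Collecting: A' = {t, u}.


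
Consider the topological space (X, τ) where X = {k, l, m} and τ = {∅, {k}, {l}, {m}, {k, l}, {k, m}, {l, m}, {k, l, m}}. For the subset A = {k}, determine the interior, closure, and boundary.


int(A) = {k}, cl(A) = {k}, ∂A = ∅.

Closed sets in (X, τ) are complements of opens:
  closed(X, τ) = {∅, {k}, {l}, {m}, {k, l}, {k, m}, {l, m}, {k, l, m}}.
int(A) = ⋃ {U ∈ τ : U ⊆ A}. Opens contained in A: ∅, {k}.
Taking the union of these: int(A) = {k}.
cl(A) = ⋂ {C closed : A ⊆ C}. Closed sets containing A: {k}, {k, l}, {k, m}, {k, l, m}.
Intersecting these: cl(A) = {k}.
∂A = cl(A) ∖ int(A) = {k} ∖ {k} = ∅.


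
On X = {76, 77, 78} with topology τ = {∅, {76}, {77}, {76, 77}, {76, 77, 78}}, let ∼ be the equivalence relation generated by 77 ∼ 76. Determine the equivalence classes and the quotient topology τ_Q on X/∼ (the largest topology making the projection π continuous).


X/∼ = {[76=77], [78]}; |τ_Q| = 3.

Equivalence classes: [76=77], [78].
Quotient map π: X → X/∼ sends 76 ↦ [76=77], 77 ↦ [76=77], 78 ↦ [78].
For each subset V ⊆ X/∼, compute π^{-1}(V) ⊆ X and check whether π^{-1}(V) ∈ τ. V is open in τ_Q iff π^{-1}(V) ∈ τ.
  V = {}: π^{-1}(V) = ∅ ∈ τ ✓.
  V = {[76=77]}: π^{-1}(V) = {76, 77} ∈ τ ✓.
  V = {[78]}: π^{-1}(V) = {78} ∉ τ ✗.
  V = {[76=77], [78]}: π^{-1}(V) = {76, 77, 78} ∈ τ ✓.
Open sets in the quotient: τ_Q = {{}, {[76=77]}, {[76=77], [78]}} (3 elements).


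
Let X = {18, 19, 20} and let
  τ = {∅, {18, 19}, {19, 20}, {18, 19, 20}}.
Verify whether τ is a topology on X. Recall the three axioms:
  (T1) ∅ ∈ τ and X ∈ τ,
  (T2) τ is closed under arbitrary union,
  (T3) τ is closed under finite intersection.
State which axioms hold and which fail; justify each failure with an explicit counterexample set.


τ is NOT a topology on X.

Axiom (T1): ∅ ∈ τ? Yes; X ∈ τ? Yes.
Axiom (T2/T3): check pairwise unions and intersections of members of τ.
Counterexample for (T3): {18, 19} ∩ {19, 20} = {19} ∉ τ. Therefore τ is NOT a topology.


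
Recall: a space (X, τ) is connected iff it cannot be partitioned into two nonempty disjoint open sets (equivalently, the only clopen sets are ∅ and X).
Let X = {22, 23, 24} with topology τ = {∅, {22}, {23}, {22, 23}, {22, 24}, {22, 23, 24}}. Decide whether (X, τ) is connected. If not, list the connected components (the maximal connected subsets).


(X, τ) is disconnected; components = [{23}, {22, 24}].

Find clopen sets (U ∈ τ with X ∖ U ∈ τ):
  U = ∅, X ∖ U = {22, 23, 24} — both open, so U is clopen.
  U = {23}, X ∖ U = {22, 24} — both open, so U is clopen.
  U = {22, 24}, X ∖ U = {23} — both open, so U is clopen.
  U = {22, 23, 24}, X ∖ U = ∅ — both open, so U is clopen.
Nontrivial clopen(s) exist: e.g. {23}. So (X, τ) is disconnected.
Compute connected components by grouping points that agree on all clopens:
  component: {23}
  component: {22, 24}


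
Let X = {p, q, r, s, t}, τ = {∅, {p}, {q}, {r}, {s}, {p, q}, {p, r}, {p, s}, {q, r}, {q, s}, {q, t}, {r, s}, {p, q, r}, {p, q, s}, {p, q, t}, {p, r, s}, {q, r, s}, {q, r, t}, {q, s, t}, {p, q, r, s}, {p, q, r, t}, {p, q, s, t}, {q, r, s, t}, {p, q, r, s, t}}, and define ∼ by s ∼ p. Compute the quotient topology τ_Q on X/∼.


X/∼ = {[p=s], [q], [r], [t]}; |τ_Q| = 12.

Equivalence classes: [p=s], [q], [r], [t].
Quotient map π: X → X/∼ sends p ↦ [p=s], q ↦ [q], r ↦ [r], s ↦ [p=s], t ↦ [t].
For each subset V ⊆ X/∼, compute π^{-1}(V) ⊆ X and check whether π^{-1}(V) ∈ τ. V is open in τ_Q iff π^{-1}(V) ∈ τ.
  V = {}: π^{-1}(V) = ∅ ∈ τ ✓.
  V = {[p=s]}: π^{-1}(V) = {p, s} ∈ τ ✓.
  V = {[q]}: π^{-1}(V) = {q} ∈ τ ✓.
  V = {[p=s], [q]}: π^{-1}(V) = {p, q, s} ∈ τ ✓.
  V = {[r]}: π^{-1}(V) = {r} ∈ τ ✓.
  V = {[p=s], [r]}: π^{-1}(V) = {p, r, s} ∈ τ ✓.
  V = {[q], [r]}: π^{-1}(V) = {q, r} ∈ τ ✓.
  V = {[p=s], [q], [r]}: π^{-1}(V) = {p, q, r, s} ∈ τ ✓.
  V = {[t]}: π^{-1}(V) = {t} ∉ τ ✗.
  V = {[p=s], [t]}: π^{-1}(V) = {p, s, t} ∉ τ ✗.
  V = {[q], [t]}: π^{-1}(V) = {q, t} ∈ τ ✓.
  V = {[p=s], [q], [t]}: π^{-1}(V) = {p, q, s, t} ∈ τ ✓.
  V = {[r], [t]}: π^{-1}(V) = {r, t} ∉ τ ✗.
  V = {[p=s], [r], [t]}: π^{-1}(V) = {p, r, s, t} ∉ τ ✗.
  V = {[q], [r], [t]}: π^{-1}(V) = {q, r, t} ∈ τ ✓.
  V = {[p=s], [q], [r], [t]}: π^{-1}(V) = {p, q, r, s, t} ∈ τ ✓.
Open sets in the quotient: τ_Q = {{}, {[p=s]}, {[q]}, {[p=s], [q]}, {[r]}, {[p=s], [r]}, {[q], [r]}, {[p=s], [q], [r]}, {[q], [t]}, {[p=s], [q], [t]}, {[q], [r], [t]}, {[p=s], [q], [r], [t]}} (12 elements).


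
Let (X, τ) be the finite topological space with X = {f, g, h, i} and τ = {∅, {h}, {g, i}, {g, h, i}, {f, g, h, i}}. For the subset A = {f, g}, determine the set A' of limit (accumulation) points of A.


A' = {f, i}

For each x ∈ X, list the open sets U ∈ τ with x ∈ U, then check whether U ∩ (A ∖ {x}) ≠ ∅ for every such U.
  x = f: opens ∋ x are {f, g, h, i}; each meets A ∖ {f}, so x IS a limit point.
  x = g: open {g, i} ∋ x has {g, i} ∩ (A ∖ {g}) = ∅, so x is NOT a limit point.
  x = h: open {h} ∋ x has {h} ∩ (A ∖ {h}) = ∅, so x is NOT a limit point.
  x = i: opens ∋ x are {g, i}, {g, h, i}, {f, g, h, i}; each meets A ∖ {i}, so x IS a limit point.
Collecting: A' = {f, i}.


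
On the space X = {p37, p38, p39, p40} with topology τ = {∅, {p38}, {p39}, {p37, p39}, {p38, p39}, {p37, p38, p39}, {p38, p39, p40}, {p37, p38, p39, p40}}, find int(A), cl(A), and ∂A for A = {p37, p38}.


int(A) = {p38}, cl(A) = {p37, p38, p40}, ∂A = {p37, p40}.

Closed sets in (X, τ) are complements of opens:
  closed(X, τ) = {∅, {p37}, {p40}, {p37, p40}, {p38, p40}, {p37, p38, p40}, {p37, p39, p40}, {p37, p38, p39, p40}}.
int(A) = ⋃ {U ∈ τ : U ⊆ A}. Opens contained in A: ∅, {p38}.
Taking the union of these: int(A) = {p38}.
cl(A) = ⋂ {C closed : A ⊆ C}. Closed sets containing A: {p37, p38, p40}, {p37, p38, p39, p40}.
Intersecting these: cl(A) = {p37, p38, p40}.
∂A = cl(A) ∖ int(A) = {p37, p38, p40} ∖ {p38} = {p37, p40}.


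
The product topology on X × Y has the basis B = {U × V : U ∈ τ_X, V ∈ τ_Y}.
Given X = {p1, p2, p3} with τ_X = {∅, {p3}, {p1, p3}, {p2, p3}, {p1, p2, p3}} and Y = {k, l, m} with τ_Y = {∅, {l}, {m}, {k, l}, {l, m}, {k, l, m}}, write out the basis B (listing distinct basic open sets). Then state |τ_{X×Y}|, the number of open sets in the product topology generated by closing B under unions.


Basis B = {∅ × ∅, {p3} × {l}, {p3} × {m}, {p1, p3} × {l}, {p1, p3} × {m}, {p2, p3} × {l}, {p2, p3} × {m}, {p3} × {k, l}, {p3} × {l, m}, {p1, p2, p3} × {l}, {p1, p2, p3} × {m}, {p3} × {k, l, m}, {p1, p3} × {k, l}, {p1, p3} × {l, m}, {p2, p3} × {k, l}, {p2, p3} × {l, m}, {p1, p3} × {k, l, m}, {p1, p2, p3} × {k, l}, {p1, p2, p3} × {l, m}, {p2, p3} × {k, l, m}, {p1, p2, p3} × {k, l, m}}; |τ_{X×Y}| = 70.

Enumerate products U × V with U ∈ τ_X, V ∈ τ_Y (deduplicated):
  ∅ × ∅ = {} (∅)
  {p3} × {l} = {(p3,l)}
  {p3} × {m} = {(p3,m)}
  {p1, p3} × {l} = {(p1,l), (p3,l)}
  {p1, p3} × {m} = {(p1,m), (p3,m)}
  {p2, p3} × {l} = {(p2,l), (p3,l)}
  {p2, p3} × {m} = {(p2,m), (p3,m)}
  {p3} × {k, l} = {(p3,k), (p3,l)}
  {p3} × {l, m} = {(p3,l), (p3,m)}
  {p1, p2, p3} × {l} = {(p1,l), (p2,l), (p3,l)}
  {p1, p2, p3} × {m} = {(p1,m), (p2,m), (p3,m)}
  {p3} × {k, l, m} = {(p3,k), (p3,l), (p3,m)}
  {p1, p3} × {k, l} = {(p1,k), (p1,l), (p3,k), (p3,l)}
  {p1, p3} × {l, m} = {(p1,l), (p1,m), (p3,l), (p3,m)}
  {p2, p3} × {k, l} = {(p2,k), (p2,l), (p3,k), (p3,l)}
  {p2, p3} × {l, m} = {(p2,l), (p2,m), (p3,l), (p3,m)}
  {p1, p3} × {k, l, m} = {(p1,k), (p1,l), (p1,m), (p3,k), (p3,l), (p3,m)}
  {p1, p2, p3} × {k, l} = {(p1,k), (p1,l), (p2,k), (p2,l), (p3,k), (p3,l)}
  {p1, p2, p3} × {l, m} = {(p1,l), (p1,m), (p2,l), (p2,m), (p3,l), (p3,m)}
  {p2, p3} × {k, l, m} = {(p2,k), (p2,l), (p2,m), (p3,k), (p3,l), (p3,m)}
  {p1, p2, p3} × {k, l, m} = {(p1,k), (p1,l), (p1,m), (p2,k), (p2,l), (p2,m), (p3,k), (p3,l), (p3,m)}
These 21 distinct sets form the basis B.
Close under arbitrary unions to get τ_{X×Y}; counting gives |τ_{X×Y}| = 70.


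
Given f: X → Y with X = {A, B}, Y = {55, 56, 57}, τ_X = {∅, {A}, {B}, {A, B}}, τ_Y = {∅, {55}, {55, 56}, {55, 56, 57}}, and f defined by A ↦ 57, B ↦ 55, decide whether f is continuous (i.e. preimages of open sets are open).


f IS continuous.

Compute f^{-1}(U) for each U ∈ τ_Y:
  U = ∅: f^{-1}(U) = ∅ ∈ τ_X ✓.
  U = {55}: f^{-1}(U) = {B} ∈ τ_X ✓.
  U = {55, 56}: f^{-1}(U) = {B} ∈ τ_X ✓.
  U = {55, 56, 57}: f^{-1}(U) = {A, B} ∈ τ_X ✓.
Every preimage lies in τ_X, so f IS continuous.


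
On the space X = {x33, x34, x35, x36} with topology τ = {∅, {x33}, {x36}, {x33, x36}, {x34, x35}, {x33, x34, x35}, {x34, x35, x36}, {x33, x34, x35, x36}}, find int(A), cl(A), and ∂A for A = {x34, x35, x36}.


int(A) = {x34, x35, x36}, cl(A) = {x34, x35, x36}, ∂A = ∅.

Closed sets in (X, τ) are complements of opens:
  closed(X, τ) = {∅, {x33}, {x36}, {x33, x36}, {x34, x35}, {x33, x34, x35}, {x34, x35, x36}, {x33, x34, x35, x36}}.
int(A) = ⋃ {U ∈ τ : U ⊆ A}. Opens contained in A: ∅, {x36}, {x34, x35}, {x34, x35, x36}.
Taking the union of these: int(A) = {x34, x35, x36}.
cl(A) = ⋂ {C closed : A ⊆ C}. Closed sets containing A: {x34, x35, x36}, {x33, x34, x35, x36}.
Intersecting these: cl(A) = {x34, x35, x36}.
∂A = cl(A) ∖ int(A) = {x34, x35, x36} ∖ {x34, x35, x36} = ∅.


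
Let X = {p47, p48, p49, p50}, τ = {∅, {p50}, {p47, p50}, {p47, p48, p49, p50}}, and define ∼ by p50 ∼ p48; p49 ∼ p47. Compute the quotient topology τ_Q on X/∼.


X/∼ = {[p47=p49], [p48=p50]}; |τ_Q| = 2.

Equivalence classes: [p47=p49], [p48=p50].
Quotient map π: X → X/∼ sends p47 ↦ [p47=p49], p48 ↦ [p48=p50], p49 ↦ [p47=p49], p50 ↦ [p48=p50].
For each subset V ⊆ X/∼, compute π^{-1}(V) ⊆ X and check whether π^{-1}(V) ∈ τ. V is open in τ_Q iff π^{-1}(V) ∈ τ.
  V = {}: π^{-1}(V) = ∅ ∈ τ ✓.
  V = {[p47=p49]}: π^{-1}(V) = {p47, p49} ∉ τ ✗.
  V = {[p48=p50]}: π^{-1}(V) = {p48, p50} ∉ τ ✗.
  V = {[p47=p49], [p48=p50]}: π^{-1}(V) = {p47, p48, p49, p50} ∈ τ ✓.
Open sets in the quotient: τ_Q = {{}, {[p47=p49], [p48=p50]}} (2 elements).


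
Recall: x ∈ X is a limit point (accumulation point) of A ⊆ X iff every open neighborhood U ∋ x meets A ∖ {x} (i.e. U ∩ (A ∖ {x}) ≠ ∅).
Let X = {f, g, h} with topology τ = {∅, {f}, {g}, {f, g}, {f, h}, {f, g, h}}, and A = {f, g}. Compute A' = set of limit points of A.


A' = {h}

For each x ∈ X, list the open sets U ∈ τ with x ∈ U, then check whether U ∩ (A ∖ {x}) ≠ ∅ for every such U.
  x = f: open {f} ∋ x has {f} ∩ (A ∖ {f}) = ∅, so x is NOT a limit point.
  x = g: open {g} ∋ x has {g} ∩ (A ∖ {g}) = ∅, so x is NOT a limit point.
  x = h: opens ∋ x are {f, h}, {f, g, h}; each meets A ∖ {h}, so x IS a limit point.
Collecting: A' = {h}.


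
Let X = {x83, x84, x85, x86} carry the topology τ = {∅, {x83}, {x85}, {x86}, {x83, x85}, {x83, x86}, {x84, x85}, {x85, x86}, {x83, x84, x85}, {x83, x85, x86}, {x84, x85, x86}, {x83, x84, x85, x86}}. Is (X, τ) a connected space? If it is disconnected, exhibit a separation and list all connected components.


(X, τ) is disconnected; components = [{x83}, {x86}, {x84, x85}].

Find clopen sets (U ∈ τ with X ∖ U ∈ τ):
  U = ∅, X ∖ U = {x83, x84, x85, x86} — both open, so U is clopen.
  U = {x83}, X ∖ U = {x84, x85, x86} — both open, so U is clopen.
  U = {x86}, X ∖ U = {x83, x84, x85} — both open, so U is clopen.
  U = {x83, x86}, X ∖ U = {x84, x85} — both open, so U is clopen.
  U = {x84, x85}, X ∖ U = {x83, x86} — both open, so U is clopen.
  U = {x83, x84, x85}, X ∖ U = {x86} — both open, so U is clopen.
  U = {x84, x85, x86}, X ∖ U = {x83} — both open, so U is clopen.
  U = {x83, x84, x85, x86}, X ∖ U = ∅ — both open, so U is clopen.
Nontrivial clopen(s) exist: e.g. {x83}. So (X, τ) is disconnected.
Compute connected components by grouping points that agree on all clopens:
  component: {x83}
  component: {x86}
  component: {x84, x85}


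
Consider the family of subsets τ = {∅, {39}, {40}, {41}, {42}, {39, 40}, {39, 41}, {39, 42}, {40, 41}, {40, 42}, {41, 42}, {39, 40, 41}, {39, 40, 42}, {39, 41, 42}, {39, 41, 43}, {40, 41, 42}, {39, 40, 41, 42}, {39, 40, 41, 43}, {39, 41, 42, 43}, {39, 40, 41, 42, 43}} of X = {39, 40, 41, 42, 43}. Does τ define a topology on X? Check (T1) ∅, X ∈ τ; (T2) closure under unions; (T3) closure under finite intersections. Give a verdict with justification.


τ IS a topology on X.

Axiom (T1): ∅ ∈ τ? Yes; X ∈ τ? Yes.
Axiom (T2/T3): check pairwise unions and intersections of members of τ.
All pairwise intersections and unions checked — each lies in τ. Therefore τ satisfies (T1), (T2), (T3): it IS a topology on X.
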